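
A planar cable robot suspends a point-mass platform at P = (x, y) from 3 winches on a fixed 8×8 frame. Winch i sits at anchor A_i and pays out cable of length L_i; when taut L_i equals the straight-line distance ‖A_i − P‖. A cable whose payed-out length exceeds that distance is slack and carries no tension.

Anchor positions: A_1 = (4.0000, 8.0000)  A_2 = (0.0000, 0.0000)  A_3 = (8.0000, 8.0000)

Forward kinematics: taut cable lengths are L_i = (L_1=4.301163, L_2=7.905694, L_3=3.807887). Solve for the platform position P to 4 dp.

circle eqns → linear via eq_j − eq_1; set k_j = A_j·A_j − L_j²
k_1 = 16.0000+64.0000−18.5000 = 61.5000
8.0000·x + 16.0000·y = k_1−k_2 = 124.0000
-8.0000·x + 0.0000·y = k_1−k_3 = -52.0000
solve first two rows → x=6.5000, y=4.5000

(6.5000, 4.5000)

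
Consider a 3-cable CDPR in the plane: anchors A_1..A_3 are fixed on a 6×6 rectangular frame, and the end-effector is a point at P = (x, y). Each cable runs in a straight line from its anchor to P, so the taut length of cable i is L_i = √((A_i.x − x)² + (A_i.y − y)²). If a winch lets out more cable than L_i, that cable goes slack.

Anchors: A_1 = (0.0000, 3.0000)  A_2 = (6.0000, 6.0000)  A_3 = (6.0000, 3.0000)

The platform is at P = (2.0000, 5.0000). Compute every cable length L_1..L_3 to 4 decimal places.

(2.8284, 4.1231, 4.4721)

cable 1: Δx=-2.0000, Δy=-2.0000; L_1 = √(Δx²+Δy²) = 2.8284
cable 2: Δx=4.0000, Δy=1.0000; L_2 = √(Δx²+Δy²) = 4.1231
cable 3: Δx=4.0000, Δy=-2.0000; L_3 = √(Δx²+Δy²) = 4.4721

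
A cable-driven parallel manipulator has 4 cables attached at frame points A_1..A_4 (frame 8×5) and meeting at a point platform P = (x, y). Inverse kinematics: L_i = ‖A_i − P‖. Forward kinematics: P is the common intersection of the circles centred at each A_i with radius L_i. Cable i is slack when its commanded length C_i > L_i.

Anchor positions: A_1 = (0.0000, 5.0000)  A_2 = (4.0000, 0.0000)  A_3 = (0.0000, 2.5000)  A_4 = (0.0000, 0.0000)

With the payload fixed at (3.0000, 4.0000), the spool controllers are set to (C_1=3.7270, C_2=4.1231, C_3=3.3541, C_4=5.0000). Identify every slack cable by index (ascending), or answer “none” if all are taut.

1

i=1: geometric 3.1623 vs commanded 3.7270 ⇒ slack
i=2: geometric 4.1231 vs commanded 4.1231 ⇒ taut
i=3: geometric 3.3541 vs commanded 3.3541 ⇒ taut
i=4: geometric 5.0000 vs commanded 5.0000 ⇒ taut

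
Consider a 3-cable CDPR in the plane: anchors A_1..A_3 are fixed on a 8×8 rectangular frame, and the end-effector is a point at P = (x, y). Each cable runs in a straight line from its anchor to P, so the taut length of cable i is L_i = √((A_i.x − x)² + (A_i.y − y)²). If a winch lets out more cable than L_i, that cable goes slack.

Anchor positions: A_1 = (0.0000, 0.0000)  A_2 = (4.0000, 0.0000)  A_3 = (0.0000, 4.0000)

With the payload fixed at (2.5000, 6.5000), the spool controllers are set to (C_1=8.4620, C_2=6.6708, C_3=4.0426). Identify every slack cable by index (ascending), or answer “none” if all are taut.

cable 1: L_1 = ‖A_1−P‖ = 6.9642;  C_1 = 8.4620 → slack
cable 2: L_2 = ‖A_2−P‖ = 6.6708;  C_2 = 6.6708 → taut
cable 3: L_3 = ‖A_3−P‖ = 3.5355;  C_3 = 4.0426 → slack

1, 3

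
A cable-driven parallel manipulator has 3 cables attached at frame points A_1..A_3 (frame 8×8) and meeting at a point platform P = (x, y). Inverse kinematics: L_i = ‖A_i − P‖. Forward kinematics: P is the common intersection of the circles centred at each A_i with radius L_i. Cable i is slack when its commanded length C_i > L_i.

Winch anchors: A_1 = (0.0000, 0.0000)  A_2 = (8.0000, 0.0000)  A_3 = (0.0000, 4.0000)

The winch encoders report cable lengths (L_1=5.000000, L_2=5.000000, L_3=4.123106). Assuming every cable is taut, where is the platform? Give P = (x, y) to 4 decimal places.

circle eqns → linear via eq_j − eq_1; set k_j = A_j·A_j − L_j²
k_1 = 0.0000+0.0000−25.0000 = -25.0000
-16.0000·x + 0.0000·y = k_1−k_2 = -64.0000
0.0000·x − 8.0000·y = k_1−k_3 = -24.0000
solve first two rows → x=4.0000, y=3.0000

(4.0000, 3.0000)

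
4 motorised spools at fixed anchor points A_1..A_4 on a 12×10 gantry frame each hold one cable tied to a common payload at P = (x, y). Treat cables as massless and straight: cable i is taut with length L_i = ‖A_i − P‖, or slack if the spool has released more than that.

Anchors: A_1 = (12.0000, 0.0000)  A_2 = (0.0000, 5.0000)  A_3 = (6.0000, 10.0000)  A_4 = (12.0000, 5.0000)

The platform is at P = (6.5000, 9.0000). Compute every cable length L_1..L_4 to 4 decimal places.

L_1: Δ = A_1−P = (5.5000, -9.0000) → ‖Δ‖ = √111.2500 = 10.5475
L_2: Δ = A_2−P = (-6.5000, -4.0000) → ‖Δ‖ = √58.2500 = 7.6322
L_3: Δ = A_3−P = (-0.5000, 1.0000) → ‖Δ‖ = √1.2500 = 1.1180
L_4: Δ = A_4−P = (5.5000, -4.0000) → ‖Δ‖ = √46.2500 = 6.8007

(10.5475, 7.6322, 1.1180, 6.8007)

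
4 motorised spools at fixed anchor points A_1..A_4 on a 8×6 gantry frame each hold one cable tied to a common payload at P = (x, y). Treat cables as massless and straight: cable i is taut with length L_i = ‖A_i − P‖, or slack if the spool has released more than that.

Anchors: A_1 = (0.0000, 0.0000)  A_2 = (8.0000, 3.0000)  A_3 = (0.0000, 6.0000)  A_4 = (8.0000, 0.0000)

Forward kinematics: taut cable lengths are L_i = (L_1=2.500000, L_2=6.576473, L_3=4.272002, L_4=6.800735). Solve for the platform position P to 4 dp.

circle eqns → linear via eq_j − eq_1; set k_j = A_j·A_j − L_j²
k_1 = 0.0000+0.0000−6.2500 = -6.2500
-16.0000·x − 6.0000·y = k_1−k_2 = -36.0000
0.0000·x − 12.0000·y = k_1−k_3 = -24.0000
-16.0000·x + 0.0000·y = k_1−k_4 = -24.0000
solve first two rows → x=1.5000, y=2.0000
check cable 4: ‖A_4−P‖² = 46.2500 ≈ L_4² = 46.2500 ✓

(1.5000, 2.0000)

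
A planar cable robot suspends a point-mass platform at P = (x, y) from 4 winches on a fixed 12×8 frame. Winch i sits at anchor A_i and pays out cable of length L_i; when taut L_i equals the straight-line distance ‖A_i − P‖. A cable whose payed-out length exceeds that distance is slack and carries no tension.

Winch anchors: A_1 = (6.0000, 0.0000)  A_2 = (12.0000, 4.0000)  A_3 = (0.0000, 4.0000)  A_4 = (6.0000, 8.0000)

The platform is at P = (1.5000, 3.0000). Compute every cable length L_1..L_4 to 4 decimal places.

(5.4083, 10.5475, 1.8028, 6.7268)

L_1 = √((6.0000−1.5000)² + (0.0000−3.0000)²) = 5.4083
L_2 = √((12.0000−1.5000)² + (4.0000−3.0000)²) = 10.5475
L_3 = √((0.0000−1.5000)² + (4.0000−3.0000)²) = 1.8028
L_4 = √((6.0000−1.5000)² + (8.0000−3.0000)²) = 6.7268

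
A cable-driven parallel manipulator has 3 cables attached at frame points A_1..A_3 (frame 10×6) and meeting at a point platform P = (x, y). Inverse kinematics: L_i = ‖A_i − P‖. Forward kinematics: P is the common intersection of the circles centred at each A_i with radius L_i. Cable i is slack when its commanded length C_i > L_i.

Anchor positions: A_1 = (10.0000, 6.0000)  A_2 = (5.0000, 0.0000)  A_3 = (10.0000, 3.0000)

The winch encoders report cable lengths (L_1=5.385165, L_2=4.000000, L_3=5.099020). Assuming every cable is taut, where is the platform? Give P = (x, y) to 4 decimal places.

(5.0000, 4.0000)

circle eqns → linear via eq_j − eq_1; set k_j = A_j·A_j − L_j²
k_1 = 100.0000+36.0000−29.0000 = 107.0000
10.0000·x + 12.0000·y = k_1−k_2 = 98.0000
0.0000·x + 6.0000·y = k_1−k_3 = 24.0000
solve first two rows → x=5.0000, y=4.0000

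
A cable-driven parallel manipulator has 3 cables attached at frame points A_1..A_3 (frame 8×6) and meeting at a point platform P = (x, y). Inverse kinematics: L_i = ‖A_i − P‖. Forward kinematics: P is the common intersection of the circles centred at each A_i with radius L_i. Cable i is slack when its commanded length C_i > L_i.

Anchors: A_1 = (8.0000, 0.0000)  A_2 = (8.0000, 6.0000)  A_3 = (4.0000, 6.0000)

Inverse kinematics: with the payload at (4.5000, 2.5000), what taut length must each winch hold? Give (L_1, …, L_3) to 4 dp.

L_1 = √((8.0000−4.5000)² + (0.0000−2.5000)²) = 4.3012
L_2 = √((8.0000−4.5000)² + (6.0000−2.5000)²) = 4.9497
L_3 = √((4.0000−4.5000)² + (6.0000−2.5000)²) = 3.5355

(4.3012, 4.9497, 3.5355)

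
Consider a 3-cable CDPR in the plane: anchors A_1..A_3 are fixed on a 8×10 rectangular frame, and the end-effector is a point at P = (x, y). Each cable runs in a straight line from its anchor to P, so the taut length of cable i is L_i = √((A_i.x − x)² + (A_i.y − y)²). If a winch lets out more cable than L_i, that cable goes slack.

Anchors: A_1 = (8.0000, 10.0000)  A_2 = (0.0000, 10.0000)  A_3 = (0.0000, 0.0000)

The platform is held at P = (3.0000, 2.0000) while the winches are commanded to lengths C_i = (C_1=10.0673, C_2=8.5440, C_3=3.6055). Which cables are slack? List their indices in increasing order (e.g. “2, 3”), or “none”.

1

i=1: geometric 9.4340 vs commanded 10.0673 ⇒ slack
i=2: geometric 8.5440 vs commanded 8.5440 ⇒ taut
i=3: geometric 3.6056 vs commanded 3.6055 ⇒ taut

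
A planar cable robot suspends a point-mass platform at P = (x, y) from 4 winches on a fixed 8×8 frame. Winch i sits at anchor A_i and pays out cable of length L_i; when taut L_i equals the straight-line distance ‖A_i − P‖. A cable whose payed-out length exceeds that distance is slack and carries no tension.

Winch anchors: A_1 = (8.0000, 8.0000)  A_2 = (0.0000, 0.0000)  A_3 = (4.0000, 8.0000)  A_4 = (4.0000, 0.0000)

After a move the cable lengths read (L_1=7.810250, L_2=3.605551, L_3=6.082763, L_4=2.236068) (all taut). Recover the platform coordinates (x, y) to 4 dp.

circle eqns → linear via eq_j − eq_1; set k_j = A_j·A_j − L_j²
k_1 = 64.0000+64.0000−61.0000 = 67.0000
16.0000·x + 16.0000·y = k_1−k_2 = 80.0000
8.0000·x + 0.0000·y = k_1−k_3 = 24.0000
8.0000·x + 16.0000·y = k_1−k_4 = 56.0000
solve first two rows → x=3.0000, y=2.0000
check cable 4: ‖A_4−P‖² = 5.0000 ≈ L_4² = 5.0000 ✓

(3.0000, 2.0000)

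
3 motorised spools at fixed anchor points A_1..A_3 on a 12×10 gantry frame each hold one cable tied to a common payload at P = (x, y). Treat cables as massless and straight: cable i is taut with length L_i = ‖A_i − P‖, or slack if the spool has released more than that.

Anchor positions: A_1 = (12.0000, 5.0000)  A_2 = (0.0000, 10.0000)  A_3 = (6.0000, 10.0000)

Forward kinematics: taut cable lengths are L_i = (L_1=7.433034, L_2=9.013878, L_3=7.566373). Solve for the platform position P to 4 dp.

circle eqns → linear via eq_j − eq_1; set q_j = A_j·A_j − L_j²
q_1 = 144.0000+25.0000−55.2500 = 113.7500
24.0000·x − 10.0000·y = q_1−q_2 = 95.0000
12.0000·x − 10.0000·y = q_1−q_3 = 35.0000
solve first two rows → x=5.0000, y=2.5000

(5.0000, 2.5000)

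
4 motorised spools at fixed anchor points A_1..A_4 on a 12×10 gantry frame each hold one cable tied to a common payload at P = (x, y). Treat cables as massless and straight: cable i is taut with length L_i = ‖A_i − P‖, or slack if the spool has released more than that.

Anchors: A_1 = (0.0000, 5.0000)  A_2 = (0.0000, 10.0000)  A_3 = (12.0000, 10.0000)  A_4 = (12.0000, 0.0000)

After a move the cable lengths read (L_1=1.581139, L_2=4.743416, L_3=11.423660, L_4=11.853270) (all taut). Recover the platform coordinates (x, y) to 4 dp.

(1.5000, 5.5000)

each cable: (A_i−P)·(A_i−P) = L_i²; let k_i = ‖A_i‖²−L_i²
k_1 = 0.0000+25.0000−2.5000 = 22.5000
row 1: 0.0000x − 10.0000y = -55.0000  (k_2=77.5000)
row 2: -24.0000x − 10.0000y = -91.0000  (k_3=113.5000)
row 3: -24.0000x + 10.0000y = 19.0000  (k_4=3.5000)
Cramer on rows 1–2 → x = 1.5000, y = 5.5000
check cable 4: ‖A_4−P‖² = 140.5000 ≈ L_4² = 140.5000 ✓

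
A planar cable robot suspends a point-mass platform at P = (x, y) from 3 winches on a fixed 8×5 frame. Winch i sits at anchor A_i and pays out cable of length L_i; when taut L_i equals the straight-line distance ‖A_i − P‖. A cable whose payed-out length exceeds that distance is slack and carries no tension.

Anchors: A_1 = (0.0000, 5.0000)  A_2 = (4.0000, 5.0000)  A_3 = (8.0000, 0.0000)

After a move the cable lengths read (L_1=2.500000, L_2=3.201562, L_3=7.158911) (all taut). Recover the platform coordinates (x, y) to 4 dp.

expand ‖A_i−P‖²=L_i² and subtract eq 1 (k_i ≔ ‖A_i‖²−L_i²)
k_1 = 0.0000+25.0000−6.2500 = 18.7500
eq1−eq2 → [-8.0000  0.0000]·P = -12.0000
eq1−eq3 → [-16.0000  10.0000]·P = 6.0000
2×2 solve → P = (1.5000, 3.0000)

(1.5000, 3.0000)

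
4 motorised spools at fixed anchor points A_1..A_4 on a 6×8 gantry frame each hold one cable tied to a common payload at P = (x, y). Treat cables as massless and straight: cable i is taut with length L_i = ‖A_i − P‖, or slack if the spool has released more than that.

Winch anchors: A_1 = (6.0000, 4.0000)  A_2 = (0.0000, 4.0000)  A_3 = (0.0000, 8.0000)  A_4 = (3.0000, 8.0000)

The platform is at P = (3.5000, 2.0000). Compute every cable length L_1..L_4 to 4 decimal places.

(3.2016, 4.0311, 6.9462, 6.0208)

L_1 = √((6.0000−3.5000)² + (4.0000−2.0000)²) = 3.2016
L_2 = √((0.0000−3.5000)² + (4.0000−2.0000)²) = 4.0311
L_3 = √((0.0000−3.5000)² + (8.0000−2.0000)²) = 6.9462
L_4 = √((3.0000−3.5000)² + (8.0000−2.0000)²) = 6.0208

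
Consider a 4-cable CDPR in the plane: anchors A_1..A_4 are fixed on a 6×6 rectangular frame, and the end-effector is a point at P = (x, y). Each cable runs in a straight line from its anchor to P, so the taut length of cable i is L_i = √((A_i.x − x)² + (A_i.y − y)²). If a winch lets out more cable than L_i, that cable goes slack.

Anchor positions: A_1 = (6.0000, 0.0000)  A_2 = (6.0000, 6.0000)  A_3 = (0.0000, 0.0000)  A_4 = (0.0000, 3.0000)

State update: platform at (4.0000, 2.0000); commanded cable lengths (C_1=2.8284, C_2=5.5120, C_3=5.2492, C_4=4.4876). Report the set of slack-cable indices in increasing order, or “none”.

i=1: geometric 2.8284 vs commanded 2.8284 ⇒ taut
i=2: geometric 4.4721 vs commanded 5.5120 ⇒ slack
i=3: geometric 4.4721 vs commanded 5.2492 ⇒ slack
i=4: geometric 4.1231 vs commanded 4.4876 ⇒ slack

2, 3, 4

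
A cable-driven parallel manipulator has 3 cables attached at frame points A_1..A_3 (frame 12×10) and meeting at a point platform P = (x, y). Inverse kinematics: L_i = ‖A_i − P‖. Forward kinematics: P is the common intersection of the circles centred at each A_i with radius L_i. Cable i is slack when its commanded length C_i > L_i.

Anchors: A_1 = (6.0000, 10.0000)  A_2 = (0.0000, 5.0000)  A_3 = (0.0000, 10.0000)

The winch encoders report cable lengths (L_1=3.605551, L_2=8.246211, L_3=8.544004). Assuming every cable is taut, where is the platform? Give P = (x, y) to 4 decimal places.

(8.0000, 7.0000)

circle eqns → linear via eq_j − eq_1; set c_j = A_j·A_j − L_j²
c_1 = 36.0000+100.0000−13.0000 = 123.0000
12.0000·x + 10.0000·y = c_1−c_2 = 166.0000
12.0000·x + 0.0000·y = c_1−c_3 = 96.0000
solve first two rows → x=8.0000, y=7.0000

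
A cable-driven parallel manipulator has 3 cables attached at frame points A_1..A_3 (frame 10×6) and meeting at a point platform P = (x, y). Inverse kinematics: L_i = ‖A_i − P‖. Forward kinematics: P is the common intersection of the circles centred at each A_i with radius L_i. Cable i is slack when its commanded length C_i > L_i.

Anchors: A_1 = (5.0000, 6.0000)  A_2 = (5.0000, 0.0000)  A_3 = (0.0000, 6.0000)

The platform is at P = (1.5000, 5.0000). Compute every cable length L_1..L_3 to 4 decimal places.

(3.6401, 6.1033, 1.8028)

L_1: Δ = A_1−P = (3.5000, 1.0000) → ‖Δ‖ = √13.2500 = 3.6401
L_2: Δ = A_2−P = (3.5000, -5.0000) → ‖Δ‖ = √37.2500 = 6.1033
L_3: Δ = A_3−P = (-1.5000, 1.0000) → ‖Δ‖ = √3.2500 = 1.8028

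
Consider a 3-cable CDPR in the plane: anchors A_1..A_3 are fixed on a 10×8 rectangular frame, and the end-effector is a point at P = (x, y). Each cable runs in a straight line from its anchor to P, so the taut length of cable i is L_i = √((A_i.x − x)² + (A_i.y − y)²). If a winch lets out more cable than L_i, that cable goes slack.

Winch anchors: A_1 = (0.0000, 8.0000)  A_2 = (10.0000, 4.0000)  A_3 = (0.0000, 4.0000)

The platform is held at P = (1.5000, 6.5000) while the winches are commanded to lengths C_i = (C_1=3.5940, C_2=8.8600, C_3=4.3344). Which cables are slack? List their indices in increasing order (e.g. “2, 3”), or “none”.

cable 1: L_1 = ‖A_1−P‖ = 2.1213;  C_1 = 3.5940 → slack
cable 2: L_2 = ‖A_2−P‖ = 8.8600;  C_2 = 8.8600 → taut
cable 3: L_3 = ‖A_3−P‖ = 2.9155;  C_3 = 4.3344 → slack

1, 3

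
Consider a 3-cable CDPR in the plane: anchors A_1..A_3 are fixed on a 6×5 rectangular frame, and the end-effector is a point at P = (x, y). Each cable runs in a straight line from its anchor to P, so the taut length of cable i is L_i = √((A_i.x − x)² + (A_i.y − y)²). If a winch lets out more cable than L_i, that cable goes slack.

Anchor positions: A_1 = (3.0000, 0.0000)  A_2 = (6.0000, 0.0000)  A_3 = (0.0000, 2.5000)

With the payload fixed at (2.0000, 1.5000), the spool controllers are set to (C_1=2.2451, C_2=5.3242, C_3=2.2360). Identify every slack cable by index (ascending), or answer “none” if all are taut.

1, 2

i=1: geometric 1.8028 vs commanded 2.2451 ⇒ slack
i=2: geometric 4.2720 vs commanded 5.3242 ⇒ slack
i=3: geometric 2.2361 vs commanded 2.2360 ⇒ taut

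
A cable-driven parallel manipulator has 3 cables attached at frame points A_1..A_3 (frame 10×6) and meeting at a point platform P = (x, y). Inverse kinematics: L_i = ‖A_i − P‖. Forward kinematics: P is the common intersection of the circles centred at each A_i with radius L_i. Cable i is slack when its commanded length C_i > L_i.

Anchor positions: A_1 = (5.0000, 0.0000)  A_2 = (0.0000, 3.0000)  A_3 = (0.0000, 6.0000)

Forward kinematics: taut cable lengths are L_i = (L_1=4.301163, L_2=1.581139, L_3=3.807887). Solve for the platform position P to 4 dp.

each cable: (A_i−P)·(A_i−P) = L_i²; let q_i = ‖A_i‖²−L_i²
q_1 = 25.0000+0.0000−18.5000 = 6.5000
row 1: 10.0000x − 6.0000y = 0.0000  (q_2=6.5000)
row 2: 10.0000x − 12.0000y = -15.0000  (q_3=21.5000)
Cramer on rows 1–2 → x = 1.5000, y = 2.5000

(1.5000, 2.5000)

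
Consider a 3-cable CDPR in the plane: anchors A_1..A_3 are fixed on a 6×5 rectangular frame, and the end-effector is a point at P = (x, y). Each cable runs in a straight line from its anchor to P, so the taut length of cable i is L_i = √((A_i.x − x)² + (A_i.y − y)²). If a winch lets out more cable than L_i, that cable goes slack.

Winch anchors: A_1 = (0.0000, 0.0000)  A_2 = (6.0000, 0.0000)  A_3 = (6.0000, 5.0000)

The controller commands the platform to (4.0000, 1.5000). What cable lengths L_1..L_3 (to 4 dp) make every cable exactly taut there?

L_1 = √((0.0000−4.0000)² + (0.0000−1.5000)²) = 4.2720
L_2 = √((6.0000−4.0000)² + (0.0000−1.5000)²) = 2.5000
L_3 = √((6.0000−4.0000)² + (5.0000−1.5000)²) = 4.0311

(4.2720, 2.5000, 4.0311)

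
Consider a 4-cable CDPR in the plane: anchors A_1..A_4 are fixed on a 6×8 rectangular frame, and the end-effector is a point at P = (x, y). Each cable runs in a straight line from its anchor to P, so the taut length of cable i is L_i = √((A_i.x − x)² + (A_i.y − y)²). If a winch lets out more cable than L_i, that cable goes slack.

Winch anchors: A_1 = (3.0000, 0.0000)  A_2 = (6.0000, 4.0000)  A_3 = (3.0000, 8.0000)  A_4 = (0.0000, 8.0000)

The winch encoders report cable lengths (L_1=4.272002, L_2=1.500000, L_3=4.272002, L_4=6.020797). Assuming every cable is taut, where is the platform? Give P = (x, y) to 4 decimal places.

(4.5000, 4.0000)

each cable: (A_i−P)·(A_i−P) = L_i²; let k_i = ‖A_i‖²−L_i²
k_1 = 9.0000+0.0000−18.2500 = -9.2500
row 1: -6.0000x − 8.0000y = -59.0000  (k_2=49.7500)
row 2: 0.0000x − 16.0000y = -64.0000  (k_3=54.7500)
row 3: 6.0000x − 16.0000y = -37.0000  (k_4=27.7500)
Cramer on rows 1–2 → x = 4.5000, y = 4.0000
check cable 4: ‖A_4−P‖² = 36.2500 ≈ L_4² = 36.2500 ✓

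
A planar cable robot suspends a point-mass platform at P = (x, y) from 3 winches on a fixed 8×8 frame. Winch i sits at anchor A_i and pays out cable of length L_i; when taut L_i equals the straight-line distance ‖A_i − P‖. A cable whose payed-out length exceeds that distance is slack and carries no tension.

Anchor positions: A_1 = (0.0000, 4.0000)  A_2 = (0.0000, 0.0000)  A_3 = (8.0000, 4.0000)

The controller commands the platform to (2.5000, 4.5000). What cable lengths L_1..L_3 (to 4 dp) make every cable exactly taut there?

L_1 = √((0.0000−2.5000)² + (4.0000−4.5000)²) = 2.5495
L_2 = √((0.0000−2.5000)² + (0.0000−4.5000)²) = 5.1478
L_3 = √((8.0000−2.5000)² + (4.0000−4.5000)²) = 5.5227

(2.5495, 5.1478, 5.5227)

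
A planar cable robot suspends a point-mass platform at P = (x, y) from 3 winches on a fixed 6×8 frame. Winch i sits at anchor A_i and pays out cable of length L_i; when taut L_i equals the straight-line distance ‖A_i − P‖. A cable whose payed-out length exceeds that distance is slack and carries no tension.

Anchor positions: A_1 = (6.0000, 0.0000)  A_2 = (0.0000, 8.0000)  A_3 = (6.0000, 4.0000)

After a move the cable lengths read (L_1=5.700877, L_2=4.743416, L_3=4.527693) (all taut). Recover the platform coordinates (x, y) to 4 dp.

expand ‖A_i−P‖²=L_i² and subtract eq 1 (q_i ≔ ‖A_i‖²−L_i²)
q_1 = 36.0000+0.0000−32.5000 = 3.5000
eq1−eq2 → [12.0000  -16.0000]·P = -38.0000
eq1−eq3 → [0.0000  -8.0000]·P = -28.0000
2×2 solve → P = (1.5000, 3.5000)

(1.5000, 3.5000)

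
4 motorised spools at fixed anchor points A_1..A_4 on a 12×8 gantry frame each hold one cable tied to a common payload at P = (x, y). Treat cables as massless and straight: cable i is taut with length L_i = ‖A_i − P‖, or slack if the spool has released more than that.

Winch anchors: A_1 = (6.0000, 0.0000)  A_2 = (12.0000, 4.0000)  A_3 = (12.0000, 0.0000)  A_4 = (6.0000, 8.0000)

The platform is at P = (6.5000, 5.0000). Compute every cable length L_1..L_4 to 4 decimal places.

L_1: Δ = A_1−P = (-0.5000, -5.0000) → ‖Δ‖ = √25.2500 = 5.0249
L_2: Δ = A_2−P = (5.5000, -1.0000) → ‖Δ‖ = √31.2500 = 5.5902
L_3: Δ = A_3−P = (5.5000, -5.0000) → ‖Δ‖ = √55.2500 = 7.4330
L_4: Δ = A_4−P = (-0.5000, 3.0000) → ‖Δ‖ = √9.2500 = 3.0414

(5.0249, 5.5902, 7.4330, 3.0414)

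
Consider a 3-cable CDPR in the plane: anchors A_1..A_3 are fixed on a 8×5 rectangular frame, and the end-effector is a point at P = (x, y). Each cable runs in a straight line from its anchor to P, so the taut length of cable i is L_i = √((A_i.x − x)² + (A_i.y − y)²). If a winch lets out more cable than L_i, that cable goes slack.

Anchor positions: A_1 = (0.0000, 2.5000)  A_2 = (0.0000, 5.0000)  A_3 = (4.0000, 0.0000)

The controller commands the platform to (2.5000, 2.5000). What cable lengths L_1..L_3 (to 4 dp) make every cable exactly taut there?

(2.5000, 3.5355, 2.9155)

L_1 = √((0.0000−2.5000)² + (2.5000−2.5000)²) = 2.5000
L_2 = √((0.0000−2.5000)² + (5.0000−2.5000)²) = 3.5355
L_3 = √((4.0000−2.5000)² + (0.0000−2.5000)²) = 2.9155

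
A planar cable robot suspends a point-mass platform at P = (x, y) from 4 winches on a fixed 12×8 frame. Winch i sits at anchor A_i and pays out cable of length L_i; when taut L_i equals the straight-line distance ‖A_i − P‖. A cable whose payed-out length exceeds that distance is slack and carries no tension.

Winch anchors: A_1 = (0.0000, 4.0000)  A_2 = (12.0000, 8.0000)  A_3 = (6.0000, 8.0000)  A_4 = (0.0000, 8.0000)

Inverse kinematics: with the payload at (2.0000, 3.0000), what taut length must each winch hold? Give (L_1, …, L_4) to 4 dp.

(2.2361, 11.1803, 6.4031, 5.3852)

L_1: Δ = A_1−P = (-2.0000, 1.0000) → ‖Δ‖ = √5.0000 = 2.2361
L_2: Δ = A_2−P = (10.0000, 5.0000) → ‖Δ‖ = √125.0000 = 11.1803
L_3: Δ = A_3−P = (4.0000, 5.0000) → ‖Δ‖ = √41.0000 = 6.4031
L_4: Δ = A_4−P = (-2.0000, 5.0000) → ‖Δ‖ = √29.0000 = 5.3852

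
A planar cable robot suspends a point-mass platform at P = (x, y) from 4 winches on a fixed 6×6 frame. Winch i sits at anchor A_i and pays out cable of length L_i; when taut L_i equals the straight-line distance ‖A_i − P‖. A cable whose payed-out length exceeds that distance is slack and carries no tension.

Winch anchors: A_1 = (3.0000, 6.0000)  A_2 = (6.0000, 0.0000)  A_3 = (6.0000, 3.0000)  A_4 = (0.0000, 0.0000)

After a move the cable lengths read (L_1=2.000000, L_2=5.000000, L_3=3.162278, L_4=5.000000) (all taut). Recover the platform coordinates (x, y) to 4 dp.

(3.0000, 4.0000)

each cable: (A_i−P)·(A_i−P) = L_i²; let c_i = ‖A_i‖²−L_i²
c_1 = 9.0000+36.0000−4.0000 = 41.0000
row 1: -6.0000x + 12.0000y = 30.0000  (c_2=11.0000)
row 2: -6.0000x + 6.0000y = 6.0000  (c_3=35.0000)
row 3: 6.0000x + 12.0000y = 66.0000  (c_4=-25.0000)
Cramer on rows 1–2 → x = 3.0000, y = 4.0000
check cable 4: ‖A_4−P‖² = 25.0000 ≈ L_4² = 25.0000 ✓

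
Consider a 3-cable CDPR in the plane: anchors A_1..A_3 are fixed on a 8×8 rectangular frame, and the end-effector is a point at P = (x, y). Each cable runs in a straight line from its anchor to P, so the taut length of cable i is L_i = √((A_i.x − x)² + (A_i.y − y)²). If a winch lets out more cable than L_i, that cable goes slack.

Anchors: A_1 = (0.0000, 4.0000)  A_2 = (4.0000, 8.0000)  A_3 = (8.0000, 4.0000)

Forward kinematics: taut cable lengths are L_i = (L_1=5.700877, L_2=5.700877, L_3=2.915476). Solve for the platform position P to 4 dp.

each cable: (A_i−P)·(A_i−P) = L_i²; let c_i = ‖A_i‖²−L_i²
c_1 = 0.0000+16.0000−32.5000 = -16.5000
row 1: -8.0000x − 8.0000y = -64.0000  (c_2=47.5000)
row 2: -16.0000x + 0.0000y = -88.0000  (c_3=71.5000)
Cramer on rows 1–2 → x = 5.5000, y = 2.5000

(5.5000, 2.5000)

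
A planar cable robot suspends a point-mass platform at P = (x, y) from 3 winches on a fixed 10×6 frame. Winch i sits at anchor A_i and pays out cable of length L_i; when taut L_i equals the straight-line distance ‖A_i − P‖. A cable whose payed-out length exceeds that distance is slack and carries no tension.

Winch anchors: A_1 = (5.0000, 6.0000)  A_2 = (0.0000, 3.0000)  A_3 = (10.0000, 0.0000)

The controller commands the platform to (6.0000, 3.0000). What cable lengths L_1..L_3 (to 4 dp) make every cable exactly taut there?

(3.1623, 6.0000, 5.0000)

L_1: Δ = A_1−P = (-1.0000, 3.0000) → ‖Δ‖ = √10.0000 = 3.1623
L_2: Δ = A_2−P = (-6.0000, 0.0000) → ‖Δ‖ = √36.0000 = 6.0000
L_3: Δ = A_3−P = (4.0000, -3.0000) → ‖Δ‖ = √25.0000 = 5.0000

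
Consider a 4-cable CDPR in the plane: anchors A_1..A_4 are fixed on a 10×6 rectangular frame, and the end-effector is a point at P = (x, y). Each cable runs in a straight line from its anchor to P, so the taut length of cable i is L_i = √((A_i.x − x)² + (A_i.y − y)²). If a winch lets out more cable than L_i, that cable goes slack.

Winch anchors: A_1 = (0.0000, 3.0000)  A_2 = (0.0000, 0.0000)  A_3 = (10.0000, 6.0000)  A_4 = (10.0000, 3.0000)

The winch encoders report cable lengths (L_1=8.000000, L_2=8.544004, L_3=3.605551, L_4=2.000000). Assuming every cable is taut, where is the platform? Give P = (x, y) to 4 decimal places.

circle eqns → linear via eq_j − eq_1; set c_j = A_j·A_j − L_j²
c_1 = 0.0000+9.0000−64.0000 = -55.0000
0.0000·x + 6.0000·y = c_1−c_2 = 18.0000
-20.0000·x − 6.0000·y = c_1−c_3 = -178.0000
-20.0000·x + 0.0000·y = c_1−c_4 = -160.0000
solve first two rows → x=8.0000, y=3.0000
check cable 4: ‖A_4−P‖² = 4.0000 ≈ L_4² = 4.0000 ✓

(8.0000, 3.0000)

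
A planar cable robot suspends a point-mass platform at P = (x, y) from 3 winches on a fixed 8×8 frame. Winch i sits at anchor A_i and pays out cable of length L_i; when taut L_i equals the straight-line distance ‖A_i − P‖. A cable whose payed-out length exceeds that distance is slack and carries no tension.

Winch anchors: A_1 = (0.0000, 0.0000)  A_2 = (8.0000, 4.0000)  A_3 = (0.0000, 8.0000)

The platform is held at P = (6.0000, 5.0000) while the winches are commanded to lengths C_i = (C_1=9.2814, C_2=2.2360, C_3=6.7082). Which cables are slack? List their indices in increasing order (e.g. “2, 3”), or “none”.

1

i=1: geometric 7.8102 vs commanded 9.2814 ⇒ slack
i=2: geometric 2.2361 vs commanded 2.2360 ⇒ taut
i=3: geometric 6.7082 vs commanded 6.7082 ⇒ taut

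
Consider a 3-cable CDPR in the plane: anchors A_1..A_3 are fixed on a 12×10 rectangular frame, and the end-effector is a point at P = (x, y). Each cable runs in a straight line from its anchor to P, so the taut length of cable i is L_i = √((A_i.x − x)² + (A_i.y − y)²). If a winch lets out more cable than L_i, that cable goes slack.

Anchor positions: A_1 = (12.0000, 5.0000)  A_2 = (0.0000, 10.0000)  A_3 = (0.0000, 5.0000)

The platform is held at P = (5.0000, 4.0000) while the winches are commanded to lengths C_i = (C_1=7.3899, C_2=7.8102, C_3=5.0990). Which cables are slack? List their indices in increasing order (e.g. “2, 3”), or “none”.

1

cable 1: L_1 = ‖A_1−P‖ = 7.0711;  C_1 = 7.3899 → slack
cable 2: L_2 = ‖A_2−P‖ = 7.8102;  C_2 = 7.8102 → taut
cable 3: L_3 = ‖A_3−P‖ = 5.0990;  C_3 = 5.0990 → taut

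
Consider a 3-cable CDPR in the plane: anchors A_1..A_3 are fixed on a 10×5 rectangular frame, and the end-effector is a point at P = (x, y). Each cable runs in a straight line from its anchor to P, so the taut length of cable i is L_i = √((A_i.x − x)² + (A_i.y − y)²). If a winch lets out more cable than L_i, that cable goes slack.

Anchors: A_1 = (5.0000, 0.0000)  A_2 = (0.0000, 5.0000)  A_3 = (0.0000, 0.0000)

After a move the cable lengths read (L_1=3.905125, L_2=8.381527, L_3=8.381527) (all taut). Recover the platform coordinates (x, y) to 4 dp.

(8.0000, 2.5000)

expand ‖A_i−P‖²=L_i² and subtract eq 1 (c_i ≔ ‖A_i‖²−L_i²)
c_1 = 25.0000+0.0000−15.2500 = 9.7500
eq1−eq2 → [10.0000  -10.0000]·P = 55.0000
eq1−eq3 → [10.0000  0.0000]·P = 80.0000
2×2 solve → P = (8.0000, 2.5000)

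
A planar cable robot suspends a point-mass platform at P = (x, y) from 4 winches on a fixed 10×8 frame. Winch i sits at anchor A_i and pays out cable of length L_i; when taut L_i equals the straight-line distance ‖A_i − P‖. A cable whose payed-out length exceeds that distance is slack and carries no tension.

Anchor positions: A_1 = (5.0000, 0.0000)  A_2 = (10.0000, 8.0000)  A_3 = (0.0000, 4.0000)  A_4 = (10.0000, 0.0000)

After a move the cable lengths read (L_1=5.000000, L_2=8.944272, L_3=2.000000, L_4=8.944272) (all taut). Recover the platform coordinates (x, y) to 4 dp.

each cable: (A_i−P)·(A_i−P) = L_i²; let q_i = ‖A_i‖²−L_i²
q_1 = 25.0000+0.0000−25.0000 = 0.0000
row 1: -10.0000x − 16.0000y = -84.0000  (q_2=84.0000)
row 2: 10.0000x − 8.0000y = -12.0000  (q_3=12.0000)
row 3: -10.0000x + 0.0000y = -20.0000  (q_4=20.0000)
Cramer on rows 1–2 → x = 2.0000, y = 4.0000
check cable 4: ‖A_4−P‖² = 80.0000 ≈ L_4² = 80.0000 ✓

(2.0000, 4.0000)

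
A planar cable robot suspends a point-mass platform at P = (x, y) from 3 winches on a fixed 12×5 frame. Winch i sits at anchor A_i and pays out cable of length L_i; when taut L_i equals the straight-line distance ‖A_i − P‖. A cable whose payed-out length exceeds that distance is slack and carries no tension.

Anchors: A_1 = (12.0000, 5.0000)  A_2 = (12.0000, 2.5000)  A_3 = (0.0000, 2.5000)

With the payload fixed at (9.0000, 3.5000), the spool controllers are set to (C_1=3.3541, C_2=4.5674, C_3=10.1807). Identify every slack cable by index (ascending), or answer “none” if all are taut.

i=1: geometric 3.3541 vs commanded 3.3541 ⇒ taut
i=2: geometric 3.1623 vs commanded 4.5674 ⇒ slack
i=3: geometric 9.0554 vs commanded 10.1807 ⇒ slack

2, 3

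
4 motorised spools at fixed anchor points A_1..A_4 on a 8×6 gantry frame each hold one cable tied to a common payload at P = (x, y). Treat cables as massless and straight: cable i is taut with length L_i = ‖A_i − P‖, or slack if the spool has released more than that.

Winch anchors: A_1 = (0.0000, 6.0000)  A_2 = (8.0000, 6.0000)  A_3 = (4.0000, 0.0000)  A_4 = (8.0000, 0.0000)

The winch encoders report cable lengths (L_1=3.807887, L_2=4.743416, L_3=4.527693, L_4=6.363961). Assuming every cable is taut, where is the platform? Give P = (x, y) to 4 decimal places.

circle eqns → linear via eq_j − eq_1; set k_j = A_j·A_j − L_j²
k_1 = 0.0000+36.0000−14.5000 = 21.5000
-16.0000·x + 0.0000·y = k_1−k_2 = -56.0000
-8.0000·x + 12.0000·y = k_1−k_3 = 26.0000
-16.0000·x + 12.0000·y = k_1−k_4 = -2.0000
solve first two rows → x=3.5000, y=4.5000
check cable 4: ‖A_4−P‖² = 40.5000 ≈ L_4² = 40.5000 ✓

(3.5000, 4.5000)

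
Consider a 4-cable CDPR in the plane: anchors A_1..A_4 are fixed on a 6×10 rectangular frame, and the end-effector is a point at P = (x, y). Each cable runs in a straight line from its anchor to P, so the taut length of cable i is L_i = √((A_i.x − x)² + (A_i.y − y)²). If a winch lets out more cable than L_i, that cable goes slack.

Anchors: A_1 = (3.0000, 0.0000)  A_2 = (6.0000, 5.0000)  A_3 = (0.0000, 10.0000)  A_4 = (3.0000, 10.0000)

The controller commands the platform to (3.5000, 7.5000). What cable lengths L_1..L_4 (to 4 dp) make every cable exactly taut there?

L_1 = √((3.0000−3.5000)² + (0.0000−7.5000)²) = 7.5166
L_2 = √((6.0000−3.5000)² + (5.0000−7.5000)²) = 3.5355
L_3 = √((0.0000−3.5000)² + (10.0000−7.5000)²) = 4.3012
L_4 = √((3.0000−3.5000)² + (10.0000−7.5000)²) = 2.5495

(7.5166, 3.5355, 4.3012, 2.5495)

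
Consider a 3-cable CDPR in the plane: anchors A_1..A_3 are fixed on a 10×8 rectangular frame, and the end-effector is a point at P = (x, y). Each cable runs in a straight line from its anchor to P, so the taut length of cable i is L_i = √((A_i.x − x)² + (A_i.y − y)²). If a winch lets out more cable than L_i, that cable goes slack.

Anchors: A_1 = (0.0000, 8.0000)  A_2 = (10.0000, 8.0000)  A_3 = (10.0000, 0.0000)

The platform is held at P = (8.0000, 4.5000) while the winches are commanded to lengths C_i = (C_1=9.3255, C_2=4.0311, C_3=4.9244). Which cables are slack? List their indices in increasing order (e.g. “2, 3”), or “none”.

1

cable 1: L_1 = ‖A_1−P‖ = 8.7321;  C_1 = 9.3255 → slack
cable 2: L_2 = ‖A_2−P‖ = 4.0311;  C_2 = 4.0311 → taut
cable 3: L_3 = ‖A_3−P‖ = 4.9244;  C_3 = 4.9244 → taut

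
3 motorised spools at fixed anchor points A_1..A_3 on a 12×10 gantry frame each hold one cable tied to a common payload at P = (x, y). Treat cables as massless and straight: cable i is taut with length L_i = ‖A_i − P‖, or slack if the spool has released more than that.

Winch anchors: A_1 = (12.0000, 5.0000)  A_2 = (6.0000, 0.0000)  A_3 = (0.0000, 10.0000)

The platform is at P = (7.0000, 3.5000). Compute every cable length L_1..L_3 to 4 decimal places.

(5.2202, 3.6401, 9.5525)

L_1 = √((12.0000−7.0000)² + (5.0000−3.5000)²) = 5.2202
L_2 = √((6.0000−7.0000)² + (0.0000−3.5000)²) = 3.6401
L_3 = √((0.0000−7.0000)² + (10.0000−3.5000)²) = 9.5525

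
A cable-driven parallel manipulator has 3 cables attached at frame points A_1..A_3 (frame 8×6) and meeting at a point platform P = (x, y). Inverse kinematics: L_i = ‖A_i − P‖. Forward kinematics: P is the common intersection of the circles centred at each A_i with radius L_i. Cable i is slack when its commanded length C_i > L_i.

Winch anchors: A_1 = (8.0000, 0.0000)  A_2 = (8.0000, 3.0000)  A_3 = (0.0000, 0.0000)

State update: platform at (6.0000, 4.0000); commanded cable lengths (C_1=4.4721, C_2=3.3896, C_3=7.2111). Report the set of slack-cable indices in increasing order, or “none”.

i=1: geometric 4.4721 vs commanded 4.4721 ⇒ taut
i=2: geometric 2.2361 vs commanded 3.3896 ⇒ slack
i=3: geometric 7.2111 vs commanded 7.2111 ⇒ taut

2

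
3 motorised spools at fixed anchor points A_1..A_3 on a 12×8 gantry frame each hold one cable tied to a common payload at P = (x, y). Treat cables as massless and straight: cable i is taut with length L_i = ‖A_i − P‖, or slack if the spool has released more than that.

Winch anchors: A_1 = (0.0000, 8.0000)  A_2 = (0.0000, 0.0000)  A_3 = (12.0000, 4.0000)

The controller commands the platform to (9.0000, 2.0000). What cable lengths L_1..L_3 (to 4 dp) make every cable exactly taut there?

(10.8167, 9.2195, 3.6056)

L_1: Δ = A_1−P = (-9.0000, 6.0000) → ‖Δ‖ = √117.0000 = 10.8167
L_2: Δ = A_2−P = (-9.0000, -2.0000) → ‖Δ‖ = √85.0000 = 9.2195
L_3: Δ = A_3−P = (3.0000, 2.0000) → ‖Δ‖ = √13.0000 = 3.6056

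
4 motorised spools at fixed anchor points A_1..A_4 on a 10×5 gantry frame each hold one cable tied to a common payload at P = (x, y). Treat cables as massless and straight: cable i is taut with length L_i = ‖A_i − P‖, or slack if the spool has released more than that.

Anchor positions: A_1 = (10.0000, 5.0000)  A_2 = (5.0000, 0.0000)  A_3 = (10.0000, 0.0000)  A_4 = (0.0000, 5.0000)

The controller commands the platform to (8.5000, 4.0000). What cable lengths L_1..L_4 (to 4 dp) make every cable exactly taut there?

(1.8028, 5.3151, 4.2720, 8.5586)

L_1: Δ = A_1−P = (1.5000, 1.0000) → ‖Δ‖ = √3.2500 = 1.8028
L_2: Δ = A_2−P = (-3.5000, -4.0000) → ‖Δ‖ = √28.2500 = 5.3151
L_3: Δ = A_3−P = (1.5000, -4.0000) → ‖Δ‖ = √18.2500 = 4.2720
L_4: Δ = A_4−P = (-8.5000, 1.0000) → ‖Δ‖ = √73.2500 = 8.5586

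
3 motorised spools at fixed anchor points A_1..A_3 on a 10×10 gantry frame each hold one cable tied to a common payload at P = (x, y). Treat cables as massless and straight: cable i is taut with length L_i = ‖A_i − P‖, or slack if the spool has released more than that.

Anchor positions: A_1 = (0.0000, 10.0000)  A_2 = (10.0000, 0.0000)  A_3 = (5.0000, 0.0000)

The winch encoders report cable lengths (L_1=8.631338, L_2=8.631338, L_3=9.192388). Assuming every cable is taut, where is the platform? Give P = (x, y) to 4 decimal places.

(8.5000, 8.5000)

expand ‖A_i−P‖²=L_i² and subtract eq 1 (c_i ≔ ‖A_i‖²−L_i²)
c_1 = 0.0000+100.0000−74.5000 = 25.5000
eq1−eq2 → [-20.0000  20.0000]·P = 0.0000
eq1−eq3 → [-10.0000  20.0000]·P = 85.0000
2×2 solve → P = (8.5000, 8.5000)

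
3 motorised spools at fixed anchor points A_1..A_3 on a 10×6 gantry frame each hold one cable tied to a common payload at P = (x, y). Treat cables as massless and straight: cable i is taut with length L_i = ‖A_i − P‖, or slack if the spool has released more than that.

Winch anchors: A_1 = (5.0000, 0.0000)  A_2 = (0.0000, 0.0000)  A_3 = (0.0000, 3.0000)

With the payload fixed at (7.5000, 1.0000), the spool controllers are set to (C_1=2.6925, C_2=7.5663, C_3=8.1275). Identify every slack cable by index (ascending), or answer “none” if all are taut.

i=1: geometric 2.6926 vs commanded 2.6925 ⇒ taut
i=2: geometric 7.5664 vs commanded 7.5663 ⇒ taut
i=3: geometric 7.7621 vs commanded 8.1275 ⇒ slack

3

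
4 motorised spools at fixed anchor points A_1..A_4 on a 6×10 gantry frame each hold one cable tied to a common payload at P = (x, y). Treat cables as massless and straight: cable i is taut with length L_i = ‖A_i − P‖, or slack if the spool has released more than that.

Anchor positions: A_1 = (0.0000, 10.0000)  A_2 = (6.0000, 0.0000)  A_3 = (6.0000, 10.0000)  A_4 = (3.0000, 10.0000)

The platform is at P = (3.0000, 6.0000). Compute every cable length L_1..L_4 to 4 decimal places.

(5.0000, 6.7082, 5.0000, 4.0000)

cable 1: Δx=-3.0000, Δy=4.0000; L_1 = √(Δx²+Δy²) = 5.0000
cable 2: Δx=3.0000, Δy=-6.0000; L_2 = √(Δx²+Δy²) = 6.7082
cable 3: Δx=3.0000, Δy=4.0000; L_3 = √(Δx²+Δy²) = 5.0000
cable 4: Δx=0.0000, Δy=4.0000; L_4 = √(Δx²+Δy²) = 4.0000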